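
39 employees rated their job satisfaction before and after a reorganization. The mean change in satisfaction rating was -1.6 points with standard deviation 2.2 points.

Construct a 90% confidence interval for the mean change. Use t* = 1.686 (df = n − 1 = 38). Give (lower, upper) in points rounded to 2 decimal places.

Paired design: SE = s_d/√n = 2.2/√39 = 0.3523.
t* = 1.686; margin of error = 1.686 × 0.3523 = 0.5940.
-1.6 ± 0.5940 → (-2.19, -1.01).

(-2.19, -1.01)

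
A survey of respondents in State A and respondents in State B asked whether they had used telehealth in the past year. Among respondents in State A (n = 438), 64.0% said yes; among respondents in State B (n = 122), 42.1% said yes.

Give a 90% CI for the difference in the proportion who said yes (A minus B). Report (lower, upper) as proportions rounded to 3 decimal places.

(0.136, 0.302)

The two standard errors are √(0.6400×0.3600/438) = 0.02294 and √(0.4210×0.5790/122) = 0.04470.
Because the samples are independent, SE_diff = √(0.02294² + 0.04470²) = 0.05024.
Using z* = 1.645 for 90%, ME = 1.645 × 0.05024 = 0.08264.
p̂₁ − p̂₂ = 0.2190; interval 0.2190 ± 0.08264 gives (0.136, 0.302).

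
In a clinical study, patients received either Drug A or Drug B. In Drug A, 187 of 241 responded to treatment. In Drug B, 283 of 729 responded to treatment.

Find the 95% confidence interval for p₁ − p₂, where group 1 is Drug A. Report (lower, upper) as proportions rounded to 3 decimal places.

(0.324, 0.451)

p̂₁ = 187/241 = 0.7759 and p̂₂ = 283/729 = 0.3882.
SE₁ = √(p̂₁(1−p̂₁)/n₁) = √(0.7759·0.2241/241) = 0.02686; SE₂ = √(0.3882·0.6118/729) = 0.01805.
Independent samples: SE of the difference = √(SE₁² + SE₂²) = √(0.0007214596 + 0.0003258025) = 0.03236.
z* for 95% confidence is 1.960, so the margin of error is 1.960 × 0.03236 = 0.06343.
Point estimate p̂₁ − p̂₂ = 0.7759 − 0.3882 = 0.3877.
0.3877 ± 0.06343 → (0.324, 0.451).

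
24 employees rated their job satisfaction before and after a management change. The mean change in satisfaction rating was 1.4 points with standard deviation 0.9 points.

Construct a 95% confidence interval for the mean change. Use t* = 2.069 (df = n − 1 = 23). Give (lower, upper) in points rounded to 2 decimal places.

(1.02, 1.78)

Paired design: SE = s_d/√n = 0.9/√24 = 0.1837.
t* = 2.069; margin of error = 2.069 × 0.1837 = 0.3801.
1.4 ± 0.3801 → (1.02, 1.78).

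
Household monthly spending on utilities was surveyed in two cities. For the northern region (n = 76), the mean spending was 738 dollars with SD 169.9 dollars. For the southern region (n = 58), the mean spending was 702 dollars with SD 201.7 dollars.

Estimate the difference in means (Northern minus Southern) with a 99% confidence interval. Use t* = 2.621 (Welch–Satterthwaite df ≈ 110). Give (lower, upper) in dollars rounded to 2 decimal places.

(-50.18, 122.18)

SE₁ = s₁/√n₁ = 169.9/√76 = 19.4889; SE₂ = 201.7/√58 = 26.4845.
Independent samples, unequal variances: SE_diff = √(SE₁² + SE₂²) = √(379.81722321 + 701.42874025) = 32.8823.
t* = 2.621, so margin of error = 2.621 × 32.8823 = 86.1845.
Difference in means = 738 − 702 = 36.0000.
36.0000 ± 86.1845 → (-50.18, 122.18).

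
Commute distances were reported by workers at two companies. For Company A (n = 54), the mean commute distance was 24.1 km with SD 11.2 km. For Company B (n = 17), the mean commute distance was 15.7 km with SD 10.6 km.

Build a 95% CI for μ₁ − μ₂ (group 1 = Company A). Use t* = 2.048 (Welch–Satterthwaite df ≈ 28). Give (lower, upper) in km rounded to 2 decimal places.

(2.28, 14.52)

Per-group SEs: s₁/√n₁ = 11.2/√54 = 1.5241, s₂/√n₂ = 10.6/√17 = 2.5709.
Unpooled SE of the difference: √(2.32288081 + 6.60952681) = 2.9887.
Margin of error = t* · SE = 2.048 × 2.9887 = 6.1209.
x̄₁ − x̄₂ = 24.1 − 15.7 = 8.4000.
CI: 8.4000 ± 6.1209 = (2.28, 14.52).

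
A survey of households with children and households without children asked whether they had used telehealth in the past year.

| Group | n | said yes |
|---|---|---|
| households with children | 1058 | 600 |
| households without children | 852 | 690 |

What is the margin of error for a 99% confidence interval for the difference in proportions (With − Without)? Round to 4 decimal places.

0.0523

p̂₁ = 600/1058 = 0.5671 and p̂₂ = 690/852 = 0.8099.
SE₁ = √(p̂₁(1−p̂₁)/n₁) = √(0.5671·0.4329/1058) = 0.01523; SE₂ = √(0.8099·0.1901/852) = 0.01344.
Independent samples: SE of the difference = √(SE₁² + SE₂²) = √(0.0002319529 + 0.0001806336) = 0.02031.
z* for 99% confidence is 2.576, so the margin of error is 2.576 × 0.02031 = 0.05232.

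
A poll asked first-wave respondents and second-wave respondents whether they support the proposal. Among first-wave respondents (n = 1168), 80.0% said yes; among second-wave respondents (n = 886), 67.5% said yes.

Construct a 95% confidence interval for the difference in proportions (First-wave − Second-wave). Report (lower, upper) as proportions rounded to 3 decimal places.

The two standard errors are √(0.8000×0.2000/1168) = 0.01170 and √(0.6750×0.3250/886) = 0.01574.
Because the samples are independent, SE_diff = √(0.01170² + 0.01574²) = 0.01961.
Using z* = 1.960 for 95%, ME = 1.960 × 0.01961 = 0.03844.
p̂₁ − p̂₂ = 0.1250; interval 0.1250 ± 0.03844 gives (0.087, 0.163).

(0.087, 0.163)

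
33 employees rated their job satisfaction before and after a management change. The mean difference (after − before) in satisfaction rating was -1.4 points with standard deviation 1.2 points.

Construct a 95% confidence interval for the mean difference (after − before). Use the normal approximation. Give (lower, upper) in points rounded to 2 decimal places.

This is a matched-pairs design, so SE = s_d/√n = 1.2/√33 = 0.2089.
Margin = 1.960 × 0.2089 = 0.4094; the interval is -1.4 ± 0.4094 = (-1.81, -0.99).

(-1.81, -0.99)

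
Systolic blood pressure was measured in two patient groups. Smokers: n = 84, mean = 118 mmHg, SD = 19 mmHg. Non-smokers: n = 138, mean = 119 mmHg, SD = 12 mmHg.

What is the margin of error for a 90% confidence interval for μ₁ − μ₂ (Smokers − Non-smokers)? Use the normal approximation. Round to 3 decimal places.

3.802

Per-group SEs: s₁/√n₁ = 19/√84 = 2.0731, s₂/√n₂ = 12/√138 = 1.0215.
Unpooled SE of the difference: √(4.29774361 + 1.04346225) = 2.3111.
Margin of error = z* · SE = 1.645 × 2.3111 = 3.8018.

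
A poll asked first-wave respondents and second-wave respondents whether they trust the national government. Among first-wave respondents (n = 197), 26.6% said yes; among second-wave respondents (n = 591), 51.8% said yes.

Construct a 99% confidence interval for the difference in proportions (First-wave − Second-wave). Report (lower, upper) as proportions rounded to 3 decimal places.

The two standard errors are √(0.2660×0.7340/197) = 0.03148 and √(0.5180×0.4820/591) = 0.02055.
Because the samples are independent, SE_diff = √(0.03148² + 0.02055²) = 0.03759.
Using z* = 2.576 for 99%, ME = 2.576 × 0.03759 = 0.09683.
p̂₁ − p̂₂ = -0.2520; interval -0.2520 ± 0.09683 gives (-0.349, -0.155).

(-0.349, -0.155)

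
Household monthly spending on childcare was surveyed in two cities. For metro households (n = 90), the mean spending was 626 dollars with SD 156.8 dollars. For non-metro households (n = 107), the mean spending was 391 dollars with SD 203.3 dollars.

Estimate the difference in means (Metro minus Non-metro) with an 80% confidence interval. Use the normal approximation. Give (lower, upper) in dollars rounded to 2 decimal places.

SE₁ = s₁/√n₁ = 156.8/√90 = 16.5282; SE₂ = 203.3/√107 = 19.6538.
Independent samples, unequal variances: SE_diff = √(SE₁² + SE₂²) = √(273.18139524 + 386.27185444) = 25.6798.
z* = 1.282, so margin of error = 1.282 × 25.6798 = 32.9215.
Difference in means = 626 − 391 = 235.0000.
235.0000 ± 32.9215 → (202.08, 267.92).

(202.08, 267.92)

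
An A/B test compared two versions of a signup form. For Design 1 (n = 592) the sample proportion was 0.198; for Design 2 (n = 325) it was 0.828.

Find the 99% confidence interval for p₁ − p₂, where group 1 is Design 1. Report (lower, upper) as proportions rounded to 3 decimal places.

Each SE is √(p̂(1−p̂)/n): √(0.1980·0.8020/592) = 0.01638 and √(0.8280·0.1720/325) = 0.02093.
SE(p̂₁ − p̂₂) = √(SE₁² + SE₂²) = √(0.0002683044 + 0.0004380649) = 0.02658, since the two samples are independent.
At 99% confidence z* = 2.576; margin = 2.576 × 0.02658 = 0.06847.
The difference is 0.1980 − 0.8280 = -0.6300, so the interval is -0.6300 ± 0.06847 = (-0.698, -0.562).

(-0.698, -0.562)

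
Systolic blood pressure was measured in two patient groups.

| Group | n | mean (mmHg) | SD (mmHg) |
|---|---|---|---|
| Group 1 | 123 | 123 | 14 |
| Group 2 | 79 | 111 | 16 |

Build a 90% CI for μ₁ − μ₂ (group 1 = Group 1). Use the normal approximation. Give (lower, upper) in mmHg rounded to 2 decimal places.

SE₁ = s₁/√n₁ = 14/√123 = 1.2623; SE₂ = 16/√79 = 1.8001.
Independent samples, unequal variances: SE_diff = √(SE₁² + SE₂²) = √(1.59340129 + 3.24036001) = 2.1986.
z* = 1.645, so margin of error = 1.645 × 2.1986 = 3.6167.
Difference in means = 123 − 111 = 12.0000.
12.0000 ± 3.6167 → (8.38, 15.62).

(8.38, 15.62)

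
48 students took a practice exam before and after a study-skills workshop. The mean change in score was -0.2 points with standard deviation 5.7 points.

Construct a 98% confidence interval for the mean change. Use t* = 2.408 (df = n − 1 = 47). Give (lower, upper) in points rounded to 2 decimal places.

Paired design: SE = s_d/√n = 5.7/√48 = 0.8227.
t* = 2.408; margin of error = 2.408 × 0.8227 = 1.9811.
-0.2 ± 1.9811 → (-2.18, 1.78).

(-2.18, 1.78)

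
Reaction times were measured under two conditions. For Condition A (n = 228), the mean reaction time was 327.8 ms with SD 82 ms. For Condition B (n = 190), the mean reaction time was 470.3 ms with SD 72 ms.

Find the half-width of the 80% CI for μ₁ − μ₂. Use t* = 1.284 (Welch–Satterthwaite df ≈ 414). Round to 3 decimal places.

9.675

Standard errors of each mean: 82/√228 = 5.4306 and 72/√190 = 5.2234.
SE(x̄₁ − x̄₂) = √(5.4306² + 5.2234²) = 7.5349 for independent samples with unequal variances.
With t* = 1.284, the margin is 1.284 × 7.5349 = 9.6748.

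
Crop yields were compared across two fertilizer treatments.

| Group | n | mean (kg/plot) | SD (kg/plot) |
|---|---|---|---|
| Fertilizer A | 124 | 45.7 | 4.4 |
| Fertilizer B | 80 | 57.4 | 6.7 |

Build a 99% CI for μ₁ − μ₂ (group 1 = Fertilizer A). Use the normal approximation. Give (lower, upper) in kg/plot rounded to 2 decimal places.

(-13.88, -9.52)

SE₁ = s₁/√n₁ = 4.4/√124 = 0.3951; SE₂ = 6.7/√80 = 0.7491.
Independent samples, unequal variances: SE_diff = √(SE₁² + SE₂²) = √(0.15610401 + 0.56115081) = 0.8469.
z* = 2.576, so margin of error = 2.576 × 0.8469 = 2.1816.
Difference in means = 45.7 − 57.4 = -11.7000.
-11.7000 ± 2.1816 → (-13.88, -9.52).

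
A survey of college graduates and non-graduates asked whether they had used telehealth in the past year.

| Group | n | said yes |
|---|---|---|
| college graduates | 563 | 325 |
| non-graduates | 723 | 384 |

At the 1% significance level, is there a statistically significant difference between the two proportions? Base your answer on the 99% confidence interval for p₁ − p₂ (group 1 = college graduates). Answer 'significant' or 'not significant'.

Sample proportions: 325/563 = 0.5773, 384/723 = 0.5311.
Each SE is √(p̂(1−p̂)/n): √(0.5773·0.4227/563) = 0.02082 and √(0.5311·0.4689/723) = 0.01856.
SE(p̂₁ − p̂₂) = √(SE₁² + SE₂²) = √(0.0004334724 + 0.0003444736) = 0.02789, since the two samples are independent.
At 99% confidence z* = 2.576; margin = 2.576 × 0.02789 = 0.07184.
The difference is 0.5773 − 0.5311 = 0.0462, so the interval is 0.0462 ± 0.07184 = (-0.02564, 0.11804).
The interval (-0.02564, 0.11804) contains 0, so the difference is not significant.

not significant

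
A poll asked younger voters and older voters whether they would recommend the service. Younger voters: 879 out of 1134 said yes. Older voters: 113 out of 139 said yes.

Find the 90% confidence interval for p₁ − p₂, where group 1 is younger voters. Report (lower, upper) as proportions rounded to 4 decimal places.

(-0.0959, 0.0203)

First, p̂₁ = 879/1134 = 0.7751; p̂₂ = 113/139 = 0.8129.
The two standard errors are √(0.7751×0.2249/1134) = 0.01240 and √(0.8129×0.1871/139) = 0.03308.
Because the samples are independent, SE_diff = √(0.01240² + 0.03308²) = 0.03533.
Using z* = 1.645 for 90%, ME = 1.645 × 0.03533 = 0.05812.
p̂₁ − p̂₂ = -0.0378; interval -0.0378 ± 0.05812 gives (-0.0959, 0.0203).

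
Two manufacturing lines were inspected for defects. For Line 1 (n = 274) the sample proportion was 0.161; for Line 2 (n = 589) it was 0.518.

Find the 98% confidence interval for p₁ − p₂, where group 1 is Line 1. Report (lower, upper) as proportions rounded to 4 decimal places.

Each SE is √(p̂(1−p̂)/n): √(0.1610·0.8390/274) = 0.02220 and √(0.5180·0.4820/589) = 0.02059.
SE(p̂₁ − p̂₂) = √(SE₁² + SE₂²) = √(0.00049284 + 0.0004239481) = 0.03028, since the two samples are independent.
At 98% confidence z* = 2.326; margin = 2.326 × 0.03028 = 0.07043.
The difference is 0.1610 − 0.5180 = -0.3570, so the interval is -0.3570 ± 0.07043 = (-0.4274, -0.2866).

(-0.4274, -0.2866)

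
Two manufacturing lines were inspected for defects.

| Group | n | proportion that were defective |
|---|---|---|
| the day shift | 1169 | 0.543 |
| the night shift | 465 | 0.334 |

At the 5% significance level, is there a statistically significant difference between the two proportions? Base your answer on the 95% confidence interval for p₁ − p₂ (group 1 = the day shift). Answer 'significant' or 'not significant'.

significant

Each SE is √(p̂(1−p̂)/n): √(0.5430·0.4570/1169) = 0.01457 and √(0.3340·0.6660/465) = 0.02187.
SE(p̂₁ − p̂₂) = √(SE₁² + SE₂²) = √(0.0002122849 + 0.0004782969) = 0.02628, since the two samples are independent.
At 95% confidence z* = 1.960; margin = 1.960 × 0.02628 = 0.05151.
The difference is 0.5430 − 0.3340 = 0.2090, so the interval is 0.2090 ± 0.05151 = (0.15749, 0.26051).
The interval (0.15749, 0.26051) does not contain 0, so the difference is significant.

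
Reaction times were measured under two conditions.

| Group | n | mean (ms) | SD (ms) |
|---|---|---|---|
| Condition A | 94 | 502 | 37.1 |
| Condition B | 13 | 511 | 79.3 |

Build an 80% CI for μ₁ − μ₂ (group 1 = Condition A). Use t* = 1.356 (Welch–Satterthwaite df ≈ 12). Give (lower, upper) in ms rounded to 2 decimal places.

(-39.27, 21.27)

SE₁ = s₁/√n₁ = 37.1/√94 = 3.8266; SE₂ = 79.3/√13 = 21.9939.
Independent samples, unequal variances: SE_diff = √(SE₁² + SE₂²) = √(14.64286756 + 483.73163721) = 22.3243.
t* = 1.356, so margin of error = 1.356 × 22.3243 = 30.2718.
Difference in means = 502 − 511 = -9.0000.
-9.0000 ± 30.2718 → (-39.27, 21.27).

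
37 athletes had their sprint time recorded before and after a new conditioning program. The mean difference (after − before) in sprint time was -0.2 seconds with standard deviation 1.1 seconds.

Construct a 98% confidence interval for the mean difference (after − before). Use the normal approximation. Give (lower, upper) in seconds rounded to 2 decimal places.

(-0.62, 0.22)

Paired design: SE = s_d/√n = 1.1/√37 = 0.1808.
z* = 2.326; margin of error = 2.326 × 0.1808 = 0.4205.
-0.2 ± 0.4205 → (-0.62, 0.22).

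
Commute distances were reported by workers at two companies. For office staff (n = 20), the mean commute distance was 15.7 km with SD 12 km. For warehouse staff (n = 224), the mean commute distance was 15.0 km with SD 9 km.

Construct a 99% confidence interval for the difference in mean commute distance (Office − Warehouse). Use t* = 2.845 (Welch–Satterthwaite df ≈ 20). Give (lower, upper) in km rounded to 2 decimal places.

Standard errors of each mean: 12/√20 = 2.6833 and 9/√224 = 0.6013.
SE(x̄₁ − x̄₂) = √(2.6833² + 0.6013²) = 2.7498 for independent samples with unequal variances.
With t* = 2.845, the margin is 2.845 × 2.7498 = 7.8232.
x̄₁ − x̄₂ = 15.7 − 15.0 = 0.7000; the interval is 0.7000 ± 7.8232 = (-7.12, 8.52).

(-7.12, 8.52)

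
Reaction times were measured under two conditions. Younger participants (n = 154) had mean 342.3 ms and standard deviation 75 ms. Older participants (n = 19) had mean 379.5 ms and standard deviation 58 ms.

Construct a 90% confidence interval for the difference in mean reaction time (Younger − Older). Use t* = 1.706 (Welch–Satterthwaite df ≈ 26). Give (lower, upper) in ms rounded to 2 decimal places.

(-62.13, -12.27)

Per-group SEs: s₁/√n₁ = 75/√154 = 6.0437, s₂/√n₂ = 58/√19 = 13.3061.
Unpooled SE of the difference: √(36.52630969 + 177.05229721) = 14.6143.
Margin of error = t* · SE = 1.706 × 14.6143 = 24.9320.
x̄₁ − x̄₂ = 342.3 − 379.5 = -37.2000.
CI: -37.2000 ± 24.9320 = (-62.13, -12.27).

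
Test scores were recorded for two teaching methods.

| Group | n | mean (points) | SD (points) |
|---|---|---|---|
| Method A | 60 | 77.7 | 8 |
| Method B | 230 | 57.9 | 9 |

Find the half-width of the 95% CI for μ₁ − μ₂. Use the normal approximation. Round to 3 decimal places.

2.335

Standard errors of each mean: 8/√60 = 1.0328 and 9/√230 = 0.5934.
SE(x̄₁ − x̄₂) = √(1.0328² + 0.5934²) = 1.1911 for independent samples with unequal variances.
With z* = 1.960, the margin is 1.960 × 1.1911 = 2.3346.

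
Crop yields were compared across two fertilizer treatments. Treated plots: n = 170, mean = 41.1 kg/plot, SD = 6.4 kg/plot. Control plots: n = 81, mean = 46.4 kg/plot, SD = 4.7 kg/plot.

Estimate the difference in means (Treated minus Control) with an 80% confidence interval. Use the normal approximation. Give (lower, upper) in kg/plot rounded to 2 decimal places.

(-6.22, -4.38)

Standard errors of each mean: 6.4/√170 = 0.4909 and 4.7/√81 = 0.5222.
SE(x̄₁ − x̄₂) = √(0.4909² + 0.5222²) = 0.7167 for independent samples with unequal variances.
With z* = 1.282, the margin is 1.282 × 0.7167 = 0.9188.
x̄₁ − x̄₂ = 41.1 − 46.4 = -5.3000; the interval is -5.3000 ± 0.9188 = (-6.22, -4.38).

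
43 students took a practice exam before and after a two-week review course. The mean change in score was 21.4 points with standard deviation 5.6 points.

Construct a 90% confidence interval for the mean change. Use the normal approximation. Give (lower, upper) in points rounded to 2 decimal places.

Paired design: SE = s_d/√n = 5.6/√43 = 0.8540.
z* = 1.645; margin of error = 1.645 × 0.8540 = 1.4048.
21.4 ± 1.4048 → (20.00, 22.80).

(20.00, 22.80)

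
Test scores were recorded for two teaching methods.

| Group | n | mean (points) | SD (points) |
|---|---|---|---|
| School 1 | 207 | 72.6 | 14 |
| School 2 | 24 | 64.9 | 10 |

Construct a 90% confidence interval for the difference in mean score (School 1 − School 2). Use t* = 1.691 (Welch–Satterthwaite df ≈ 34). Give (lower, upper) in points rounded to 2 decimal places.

(3.88, 11.52)

SE₁ = s₁/√n₁ = 14/√207 = 0.9731; SE₂ = 10/√24 = 2.0412.
Independent samples, unequal variances: SE_diff = √(SE₁² + SE₂²) = √(0.94692361 + 4.16649744) = 2.2613.
t* = 1.691, so margin of error = 1.691 × 2.2613 = 3.8239.
Difference in means = 72.6 − 64.9 = 7.7000.
7.7000 ± 3.8239 → (3.88, 11.52).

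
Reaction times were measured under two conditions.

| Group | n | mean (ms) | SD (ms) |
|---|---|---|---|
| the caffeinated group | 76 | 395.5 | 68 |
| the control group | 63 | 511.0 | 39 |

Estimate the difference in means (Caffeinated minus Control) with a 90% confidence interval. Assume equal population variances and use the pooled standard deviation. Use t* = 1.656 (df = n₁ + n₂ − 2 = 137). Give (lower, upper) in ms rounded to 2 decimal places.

(-131.51, -99.49)

Pooled variance s_p² = [75·68² + 62·39²] / (76+63−2) = 3219.7226, so s_p = 56.7426.
SE_diff = s_p·√(1/n₁ + 1/n₂) = 56.7426·√(1/76 + 1/63) = 9.6681.
t* = 1.656; margin = 1.656 × 9.6681 = 16.0104.
Difference = 395.5 − 511.0 = -115.5000.
-115.5000 ± 16.0104 → (-131.51, -99.49).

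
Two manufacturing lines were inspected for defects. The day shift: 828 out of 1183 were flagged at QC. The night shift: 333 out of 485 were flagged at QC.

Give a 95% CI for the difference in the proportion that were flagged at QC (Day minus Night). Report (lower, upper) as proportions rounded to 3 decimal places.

(-0.036, 0.062)

p̂₁ = 828/1183 = 0.6999 and p̂₂ = 333/485 = 0.6866.
SE₁ = √(p̂₁(1−p̂₁)/n₁) = √(0.6999·0.3001/1183) = 0.01332; SE₂ = √(0.6866·0.3134/485) = 0.02106.
Independent samples: SE of the difference = √(SE₁² + SE₂²) = √(0.0001774224 + 0.0004435236) = 0.02492.
z* for 95% confidence is 1.960, so the margin of error is 1.960 × 0.02492 = 0.04884.
Point estimate p̂₁ − p̂₂ = 0.6999 − 0.6866 = 0.0133.
0.0133 ± 0.04884 → (-0.036, 0.062).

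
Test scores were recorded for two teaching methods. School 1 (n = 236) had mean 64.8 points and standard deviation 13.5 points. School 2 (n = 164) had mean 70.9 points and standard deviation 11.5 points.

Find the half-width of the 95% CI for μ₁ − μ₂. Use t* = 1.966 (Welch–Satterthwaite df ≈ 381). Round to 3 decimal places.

Per-group SEs: s₁/√n₁ = 13.5/√236 = 0.8788, s₂/√n₂ = 11.5/√164 = 0.8980.
Unpooled SE of the difference: √(0.77228944 + 0.806404) = 1.2565.
Margin of error = t* · SE = 1.966 × 1.2565 = 2.4703.

2.470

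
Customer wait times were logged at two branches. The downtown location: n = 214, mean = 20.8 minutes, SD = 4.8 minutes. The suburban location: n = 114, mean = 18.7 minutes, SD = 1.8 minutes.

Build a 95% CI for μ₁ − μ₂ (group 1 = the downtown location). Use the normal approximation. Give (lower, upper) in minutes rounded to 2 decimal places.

Standard errors of each mean: 4.8/√214 = 0.3281 and 1.8/√114 = 0.1686.
SE(x̄₁ − x̄₂) = √(0.3281² + 0.1686²) = 0.3689 for independent samples with unequal variances.
With z* = 1.960, the margin is 1.960 × 0.3689 = 0.7230.
x̄₁ − x̄₂ = 20.8 − 18.7 = 2.1000; the interval is 2.1000 ± 0.7230 = (1.38, 2.82).

(1.38, 2.82)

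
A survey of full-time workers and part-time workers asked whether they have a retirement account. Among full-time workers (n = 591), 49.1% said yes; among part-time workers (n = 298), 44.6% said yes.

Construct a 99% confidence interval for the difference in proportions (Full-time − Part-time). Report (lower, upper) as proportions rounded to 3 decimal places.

SE₁ = √(p̂₁(1−p̂₁)/n₁) = √(0.4910·0.5090/591) = 0.02056; SE₂ = √(0.4460·0.5540/298) = 0.02879.
Independent samples: SE of the difference = √(SE₁² + SE₂²) = √(0.0004227136 + 0.0008288641) = 0.03538.
z* for 99% confidence is 2.576, so the margin of error is 2.576 × 0.03538 = 0.09114.
Point estimate p̂₁ − p̂₂ = 0.4910 − 0.4460 = 0.0450.
0.0450 ± 0.09114 → (-0.046, 0.136).

(-0.046, 0.136)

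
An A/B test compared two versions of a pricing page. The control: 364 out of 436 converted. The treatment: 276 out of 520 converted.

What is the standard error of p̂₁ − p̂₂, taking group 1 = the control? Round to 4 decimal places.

0.0282

Sample proportions: 364/436 = 0.8349, 276/520 = 0.5308.
Each SE is √(p̂(1−p̂)/n): √(0.8349·0.1651/436) = 0.01778 and √(0.5308·0.4692/520) = 0.02188.
SE(p̂₁ − p̂₂) = √(SE₁² + SE₂²) = √(0.0003161284 + 0.0004787344) = 0.02819, since the two samples are independent.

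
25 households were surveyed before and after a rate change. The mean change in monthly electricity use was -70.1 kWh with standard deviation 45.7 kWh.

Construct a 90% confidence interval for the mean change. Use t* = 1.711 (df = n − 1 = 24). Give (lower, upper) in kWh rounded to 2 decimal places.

This is a matched-pairs design, so SE = s_d/√n = 45.7/√25 = 9.1400.
Margin = 1.711 × 9.1400 = 15.6385; the interval is -70.1 ± 15.6385 = (-85.74, -54.46).

(-85.74, -54.46)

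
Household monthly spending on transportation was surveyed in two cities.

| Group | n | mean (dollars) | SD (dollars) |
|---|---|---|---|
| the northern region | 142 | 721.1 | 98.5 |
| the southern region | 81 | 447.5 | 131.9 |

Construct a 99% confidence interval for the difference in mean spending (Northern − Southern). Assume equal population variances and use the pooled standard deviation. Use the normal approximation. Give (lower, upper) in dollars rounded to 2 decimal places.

(233.52, 313.68)

s_p = √[((n₁−1)s₁² + (n₂−1)s₂²)/(n₁+n₂−2)] = √[(141·98.5² + 80·131.9²)/221] = 111.7493.
SE = 111.7493·√(1/142 + 1/81) = 15.5600.
With z* = 2.576, margin = 2.576 × 15.5600 = 40.0826.
x̄₁ − x̄₂ = 721.1 − 447.5 = 273.6000; interval 273.6000 ± 40.0826 = (233.52, 313.68).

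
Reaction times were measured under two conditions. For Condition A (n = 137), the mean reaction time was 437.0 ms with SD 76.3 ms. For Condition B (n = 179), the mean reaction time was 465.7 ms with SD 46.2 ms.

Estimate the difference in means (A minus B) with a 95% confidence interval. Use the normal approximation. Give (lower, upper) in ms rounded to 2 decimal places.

(-43.16, -14.24)

SE₁ = s₁/√n₁ = 76.3/√137 = 6.5187; SE₂ = 46.2/√179 = 3.4532.
Independent samples, unequal variances: SE_diff = √(SE₁² + SE₂²) = √(42.49344969 + 11.92459024) = 7.3769.
z* = 1.960, so margin of error = 1.960 × 7.3769 = 14.4587.
Difference in means = 437.0 − 465.7 = -28.7000.
-28.7000 ± 14.4587 → (-43.16, -14.24).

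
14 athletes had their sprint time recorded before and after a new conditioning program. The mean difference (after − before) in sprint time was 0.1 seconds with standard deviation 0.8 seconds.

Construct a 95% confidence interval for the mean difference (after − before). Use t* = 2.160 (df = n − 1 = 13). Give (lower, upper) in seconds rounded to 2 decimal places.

(-0.36, 0.56)

Paired design: SE = s_d/√n = 0.8/√14 = 0.2138.
t* = 2.160; margin of error = 2.160 × 0.2138 = 0.4618.
0.1 ± 0.4618 → (-0.36, 0.56).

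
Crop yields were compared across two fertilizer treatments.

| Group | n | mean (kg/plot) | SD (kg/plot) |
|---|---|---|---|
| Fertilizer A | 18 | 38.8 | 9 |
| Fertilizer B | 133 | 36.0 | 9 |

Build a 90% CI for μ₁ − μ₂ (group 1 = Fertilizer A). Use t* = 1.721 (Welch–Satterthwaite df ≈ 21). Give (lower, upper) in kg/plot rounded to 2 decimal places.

Per-group SEs: s₁/√n₁ = 9/√18 = 2.1213, s₂/√n₂ = 9/√133 = 0.7804.
Unpooled SE of the difference: √(4.49991369 + 0.60902416) = 2.2603.
Margin of error = t* · SE = 1.721 × 2.2603 = 3.8900.
x̄₁ − x̄₂ = 38.8 − 36.0 = 2.8000.
CI: 2.8000 ± 3.8900 = (-1.09, 6.69).

(-1.09, 6.69)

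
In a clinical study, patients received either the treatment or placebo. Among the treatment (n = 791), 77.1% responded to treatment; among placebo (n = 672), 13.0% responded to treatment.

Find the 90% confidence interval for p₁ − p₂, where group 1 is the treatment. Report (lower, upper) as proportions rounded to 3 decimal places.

The two standard errors are √(0.7710×0.2290/791) = 0.01494 and √(0.1300×0.8700/672) = 0.01297.
Because the samples are independent, SE_diff = √(0.01494² + 0.01297²) = 0.01978.
Using z* = 1.645 for 90%, ME = 1.645 × 0.01978 = 0.03254.
p̂₁ − p̂₂ = 0.6410; interval 0.6410 ± 0.03254 gives (0.608, 0.674).

(0.608, 0.674)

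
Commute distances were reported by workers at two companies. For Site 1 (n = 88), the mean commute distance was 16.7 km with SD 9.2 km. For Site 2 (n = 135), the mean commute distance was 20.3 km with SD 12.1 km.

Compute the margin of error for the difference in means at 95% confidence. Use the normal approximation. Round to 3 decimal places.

2.804

SE₁ = s₁/√n₁ = 9.2/√88 = 0.9807; SE₂ = 12.1/√135 = 1.0414.
Independent samples, unequal variances: SE_diff = √(SE₁² + SE₂²) = √(0.96177249 + 1.08451396) = 1.4305.
z* = 1.960, so margin of error = 1.960 × 1.4305 = 2.8038.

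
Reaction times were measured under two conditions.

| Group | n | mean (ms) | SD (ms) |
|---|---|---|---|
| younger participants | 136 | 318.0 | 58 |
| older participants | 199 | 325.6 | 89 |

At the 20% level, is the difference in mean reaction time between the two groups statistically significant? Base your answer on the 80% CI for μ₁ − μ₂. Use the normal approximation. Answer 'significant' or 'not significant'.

not significant

Per-group SEs: s₁/√n₁ = 58/√136 = 4.9735, s₂/√n₂ = 89/√199 = 6.3090.
Unpooled SE of the difference: √(24.73570225 + 39.803481) = 8.0336.
Margin of error = z* · SE = 1.282 × 8.0336 = 10.2991.
x̄₁ − x̄₂ = 318.0 − 325.6 = -7.6000.
CI: -7.6000 ± 10.2991 = (-17.8991, 2.6991).
The interval (-17.8991, 2.6991) contains 0, so the difference is not significant.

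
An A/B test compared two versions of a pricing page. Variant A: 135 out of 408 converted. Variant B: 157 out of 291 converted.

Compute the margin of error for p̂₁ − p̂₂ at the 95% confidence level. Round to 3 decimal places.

0.073

First, p̂₁ = 135/408 = 0.3309; p̂₂ = 157/291 = 0.5395.
The two standard errors are √(0.3309×0.6691/408) = 0.02330 and √(0.5395×0.4605/291) = 0.02922.
Because the samples are independent, SE_diff = √(0.02330² + 0.02922²) = 0.03737.
Using z* = 1.960 for 95%, ME = 1.960 × 0.03737 = 0.07325.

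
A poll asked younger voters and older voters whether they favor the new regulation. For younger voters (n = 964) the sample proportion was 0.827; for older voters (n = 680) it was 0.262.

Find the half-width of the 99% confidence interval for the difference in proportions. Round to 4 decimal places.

SE₁ = √(p̂₁(1−p̂₁)/n₁) = √(0.8270·0.1730/964) = 0.01218; SE₂ = √(0.2620·0.7380/680) = 0.01686.
Independent samples: SE of the difference = √(SE₁² + SE₂²) = √(0.0001483524 + 0.0002842596) = 0.02080.
z* for 99% confidence is 2.576, so the margin of error is 2.576 × 0.02080 = 0.05358.

0.0536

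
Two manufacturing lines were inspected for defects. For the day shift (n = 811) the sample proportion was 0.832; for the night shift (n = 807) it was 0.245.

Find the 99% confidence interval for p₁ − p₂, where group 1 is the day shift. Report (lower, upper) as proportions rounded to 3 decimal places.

(0.535, 0.639)

The two standard errors are √(0.8320×0.1680/811) = 0.01313 and √(0.2450×0.7550/807) = 0.01514.
Because the samples are independent, SE_diff = √(0.01313² + 0.01514²) = 0.02004.
Using z* = 2.576 for 99%, ME = 2.576 × 0.02004 = 0.05162.
p̂₁ − p̂₂ = 0.5870; interval 0.5870 ± 0.05162 gives (0.535, 0.639).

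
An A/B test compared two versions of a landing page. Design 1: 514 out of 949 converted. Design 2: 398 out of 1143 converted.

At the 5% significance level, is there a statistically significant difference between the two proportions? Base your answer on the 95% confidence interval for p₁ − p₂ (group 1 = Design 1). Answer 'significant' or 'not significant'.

significant

Sample proportions: 514/949 = 0.5416, 398/1143 = 0.3482.
Each SE is √(p̂(1−p̂)/n): √(0.5416·0.4584/949) = 0.01617 and √(0.3482·0.6518/1143) = 0.01409.
SE(p̂₁ − p̂₂) = √(SE₁² + SE₂²) = √(0.0002614689 + 0.0001985281) = 0.02145, since the two samples are independent.
At 95% confidence z* = 1.960; margin = 1.960 × 0.02145 = 0.04204.
The difference is 0.5416 − 0.3482 = 0.1934, so the interval is 0.1934 ± 0.04204 = (0.15136, 0.23544).
The interval (0.15136, 0.23544) does not contain 0, so the difference is significant.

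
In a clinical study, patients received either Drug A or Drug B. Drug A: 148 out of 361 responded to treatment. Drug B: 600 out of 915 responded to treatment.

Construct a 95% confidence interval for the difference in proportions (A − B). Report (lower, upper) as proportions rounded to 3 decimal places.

p̂₁ = 148/361 = 0.4100 and p̂₂ = 600/915 = 0.6557.
SE₁ = √(p̂₁(1−p̂₁)/n₁) = √(0.4100·0.5900/361) = 0.02589; SE₂ = √(0.6557·0.3443/915) = 0.01571.
Independent samples: SE of the difference = √(SE₁² + SE₂²) = √(0.0006702921 + 0.0002468041) = 0.03028.
z* for 95% confidence is 1.960, so the margin of error is 1.960 × 0.03028 = 0.05935.
Point estimate p̂₁ − p̂₂ = 0.4100 − 0.6557 = -0.2457.
-0.2457 ± 0.05935 → (-0.305, -0.186).

(-0.305, -0.186)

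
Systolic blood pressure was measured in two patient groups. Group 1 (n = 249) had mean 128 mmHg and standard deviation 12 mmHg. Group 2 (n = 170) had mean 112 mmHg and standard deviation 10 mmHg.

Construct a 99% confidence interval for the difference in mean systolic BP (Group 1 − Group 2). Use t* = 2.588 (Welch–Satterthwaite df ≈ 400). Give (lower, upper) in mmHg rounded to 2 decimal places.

Per-group SEs: s₁/√n₁ = 12/√249 = 0.7605, s₂/√n₂ = 10/√170 = 0.7670.
Unpooled SE of the difference: √(0.57836025 + 0.588289) = 1.0801.
Margin of error = t* · SE = 2.588 × 1.0801 = 2.7953.
x̄₁ − x̄₂ = 128 − 112 = 16.0000.
CI: 16.0000 ± 2.7953 = (13.20, 18.80).

(13.20, 18.80)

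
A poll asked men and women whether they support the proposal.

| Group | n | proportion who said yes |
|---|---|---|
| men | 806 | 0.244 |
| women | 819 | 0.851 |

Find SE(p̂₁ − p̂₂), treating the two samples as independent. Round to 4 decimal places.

Each SE is √(p̂(1−p̂)/n): √(0.2440·0.7560/806) = 0.01513 and √(0.8510·0.1490/819) = 0.01244.
SE(p̂₁ − p̂₂) = √(SE₁² + SE₂²) = √(0.0002289169 + 0.0001547536) = 0.01959, since the two samples are independent.

0.0196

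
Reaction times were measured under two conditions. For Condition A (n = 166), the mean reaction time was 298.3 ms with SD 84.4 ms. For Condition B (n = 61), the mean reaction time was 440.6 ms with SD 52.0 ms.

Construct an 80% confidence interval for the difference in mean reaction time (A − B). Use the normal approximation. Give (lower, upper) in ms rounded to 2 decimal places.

(-154.27, -130.33)

SE₁ = s₁/√n₁ = 84.4/√166 = 6.5507; SE₂ = 52.0/√61 = 6.6579.
Independent samples, unequal variances: SE_diff = √(SE₁² + SE₂²) = √(42.91167049 + 44.32763241) = 9.3402.
z* = 1.282, so margin of error = 1.282 × 9.3402 = 11.9741.
Difference in means = 298.3 − 440.6 = -142.3000.
-142.3000 ± 11.9741 → (-154.27, -130.33).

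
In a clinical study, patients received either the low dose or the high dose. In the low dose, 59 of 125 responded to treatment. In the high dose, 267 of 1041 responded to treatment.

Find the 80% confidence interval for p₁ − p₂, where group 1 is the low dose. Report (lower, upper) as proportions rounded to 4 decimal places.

(0.1557, 0.2753)

First, p̂₁ = 59/125 = 0.4720; p̂₂ = 267/1041 = 0.2565.
The two standard errors are √(0.4720×0.5280/125) = 0.04465 and √(0.2565×0.7435/1041) = 0.01354.
Because the samples are independent, SE_diff = √(0.04465² + 0.01354²) = 0.04666.
Using z* = 1.282 for 80%, ME = 1.282 × 0.04666 = 0.05982.
p̂₁ − p̂₂ = 0.2155; interval 0.2155 ± 0.05982 gives (0.1557, 0.2753).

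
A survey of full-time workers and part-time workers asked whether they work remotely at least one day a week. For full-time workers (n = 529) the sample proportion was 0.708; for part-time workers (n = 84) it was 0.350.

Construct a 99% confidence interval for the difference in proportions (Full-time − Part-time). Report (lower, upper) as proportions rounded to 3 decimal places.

(0.215, 0.501)

Each SE is √(p̂(1−p̂)/n): √(0.7080·0.2920/529) = 0.01977 and √(0.3500·0.6500/84) = 0.05204.
SE(p̂₁ − p̂₂) = √(SE₁² + SE₂²) = √(0.0003908529 + 0.0027081616) = 0.05567, since the two samples are independent.
At 99% confidence z* = 2.576; margin = 2.576 × 0.05567 = 0.14341.
The difference is 0.7080 − 0.3500 = 0.3580, so the interval is 0.3580 ± 0.14341 = (0.215, 0.501).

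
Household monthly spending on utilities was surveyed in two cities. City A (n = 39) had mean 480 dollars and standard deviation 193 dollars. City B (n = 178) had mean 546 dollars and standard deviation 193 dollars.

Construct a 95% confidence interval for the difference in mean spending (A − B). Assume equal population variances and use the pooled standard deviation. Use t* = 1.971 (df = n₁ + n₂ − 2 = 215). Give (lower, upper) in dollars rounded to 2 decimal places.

Pooled variance s_p² = [38·193² + 177·193²] / (39+178−2) = 37249.0000, so s_p = 193.0000.
SE_diff = s_p·√(1/n₁ + 1/n₂) = 193.0000·√(1/39 + 1/178) = 34.1228.
t* = 1.971; margin = 1.971 × 34.1228 = 67.2560.
Difference = 480 − 546 = -66.0000.
-66.0000 ± 67.2560 → (-133.26, 1.26).

(-133.26, 1.26)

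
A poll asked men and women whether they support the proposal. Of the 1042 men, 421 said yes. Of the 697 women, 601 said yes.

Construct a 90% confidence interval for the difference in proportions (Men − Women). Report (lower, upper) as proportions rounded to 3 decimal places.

(-0.491, -0.425)

First, p̂₁ = 421/1042 = 0.4040; p̂₂ = 601/697 = 0.8623.
The two standard errors are √(0.4040×0.5960/1042) = 0.01520 and √(0.8623×0.1377/697) = 0.01305.
Because the samples are independent, SE_diff = √(0.01520² + 0.01305²) = 0.02003.
Using z* = 1.645 for 90%, ME = 1.645 × 0.02003 = 0.03295.
p̂₁ − p̂₂ = -0.4583; interval -0.4583 ± 0.03295 gives (-0.491, -0.425).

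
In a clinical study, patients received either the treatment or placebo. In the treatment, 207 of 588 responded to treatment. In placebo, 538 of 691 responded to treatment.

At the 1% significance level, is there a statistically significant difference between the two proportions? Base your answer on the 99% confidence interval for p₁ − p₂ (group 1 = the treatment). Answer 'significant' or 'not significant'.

First, p̂₁ = 207/588 = 0.3520; p̂₂ = 538/691 = 0.7786.
The two standard errors are √(0.3520×0.6480/588) = 0.01970 and √(0.7786×0.2214/691) = 0.01579.
Because the samples are independent, SE_diff = √(0.01970² + 0.01579²) = 0.02525.
Using z* = 2.576 for 99%, ME = 2.576 × 0.02525 = 0.06504.
p̂₁ − p̂₂ = -0.4266; interval -0.4266 ± 0.06504 gives (-0.49164, -0.36156).
The interval (-0.49164, -0.36156) does not contain 0, so the difference is significant.

significant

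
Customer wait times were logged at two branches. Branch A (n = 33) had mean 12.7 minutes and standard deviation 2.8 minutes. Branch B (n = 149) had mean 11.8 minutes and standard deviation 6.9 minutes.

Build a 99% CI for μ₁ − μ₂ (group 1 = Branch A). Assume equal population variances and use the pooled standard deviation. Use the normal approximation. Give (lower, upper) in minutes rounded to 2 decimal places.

(-2.26, 4.06)

Pooled variance s_p² = [32·2.8² + 148·6.9²] / (33+149−2) = 40.5398, so s_p = 6.3671.
SE_diff = s_p·√(1/n₁ + 1/n₂) = 6.3671·√(1/33 + 1/149) = 1.2250.
z* = 2.576; margin = 2.576 × 1.2250 = 3.1556.
Difference = 12.7 − 11.8 = 0.9000.
0.9000 ± 3.1556 → (-2.26, 4.06).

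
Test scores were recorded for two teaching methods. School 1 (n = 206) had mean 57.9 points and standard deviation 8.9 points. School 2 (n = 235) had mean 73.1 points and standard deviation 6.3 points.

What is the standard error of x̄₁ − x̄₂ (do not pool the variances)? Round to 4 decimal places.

0.7439

SE₁ = s₁/√n₁ = 8.9/√206 = 0.6201; SE₂ = 6.3/√235 = 0.4110.
Independent samples, unequal variances: SE_diff = √(SE₁² + SE₂²) = √(0.38452401 + 0.168921) = 0.7439.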